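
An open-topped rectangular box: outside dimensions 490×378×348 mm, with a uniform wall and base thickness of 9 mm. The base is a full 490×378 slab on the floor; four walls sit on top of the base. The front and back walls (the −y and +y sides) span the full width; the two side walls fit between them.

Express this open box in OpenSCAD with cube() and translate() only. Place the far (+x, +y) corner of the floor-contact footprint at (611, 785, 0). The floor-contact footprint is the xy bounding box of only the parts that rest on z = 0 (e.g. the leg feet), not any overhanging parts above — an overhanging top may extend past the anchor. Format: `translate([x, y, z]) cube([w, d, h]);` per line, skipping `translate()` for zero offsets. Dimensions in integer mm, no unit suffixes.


translate([121, 407, 0]) cube([490, 378, 9]);
translate([121, 407, 9]) cube([490, 9, 339]);
translate([121, 776, 9]) cube([490, 9, 339]);
translate([121, 416, 9]) cube([9, 360, 339]);
translate([602, 416, 9]) cube([9, 360, 339]);


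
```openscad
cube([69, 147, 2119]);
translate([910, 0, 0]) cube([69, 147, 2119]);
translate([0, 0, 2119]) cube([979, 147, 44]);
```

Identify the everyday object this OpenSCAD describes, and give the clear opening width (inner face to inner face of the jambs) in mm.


A door frame. The clear opening width is 841 mm.

Two 2119 mm tall posts with a header on top — a door frame. The left jamb is 69 mm wide at x = 0; the right jamb starts at x = 910. The clear opening is 910 − 69 = 841 mm.


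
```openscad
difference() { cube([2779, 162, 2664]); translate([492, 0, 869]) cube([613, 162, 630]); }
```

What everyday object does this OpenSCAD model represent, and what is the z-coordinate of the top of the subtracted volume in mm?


A wall with a window opening. The window head height is 1499 mm.

A wall with a rectangular opening subtracted — a window. Sill at z = 869, opening 630 mm tall, so the head is at 869 + 630 = 1499 mm.


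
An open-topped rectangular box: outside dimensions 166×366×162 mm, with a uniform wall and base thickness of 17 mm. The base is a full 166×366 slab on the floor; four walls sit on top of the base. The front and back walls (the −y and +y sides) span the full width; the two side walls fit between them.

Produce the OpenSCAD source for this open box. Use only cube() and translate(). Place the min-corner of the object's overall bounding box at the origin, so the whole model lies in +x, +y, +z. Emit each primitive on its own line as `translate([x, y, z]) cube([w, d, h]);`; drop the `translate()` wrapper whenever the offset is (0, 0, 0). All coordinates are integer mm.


cube([166, 366, 17]);
translate([0, 0, 17]) cube([166, 17, 145]);
translate([0, 349, 17]) cube([166, 17, 145]);
translate([0, 17, 17]) cube([17, 332, 145]);
translate([149, 17, 17]) cube([17, 332, 145]);


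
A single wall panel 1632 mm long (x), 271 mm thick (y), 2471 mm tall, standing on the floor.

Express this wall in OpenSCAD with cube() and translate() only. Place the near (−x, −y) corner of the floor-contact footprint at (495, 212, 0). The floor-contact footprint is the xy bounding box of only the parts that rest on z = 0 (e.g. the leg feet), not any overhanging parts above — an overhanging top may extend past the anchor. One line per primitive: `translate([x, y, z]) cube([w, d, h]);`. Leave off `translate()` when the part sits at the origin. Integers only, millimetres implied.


translate([495, 212, 0]) cube([1632, 271, 2471]);


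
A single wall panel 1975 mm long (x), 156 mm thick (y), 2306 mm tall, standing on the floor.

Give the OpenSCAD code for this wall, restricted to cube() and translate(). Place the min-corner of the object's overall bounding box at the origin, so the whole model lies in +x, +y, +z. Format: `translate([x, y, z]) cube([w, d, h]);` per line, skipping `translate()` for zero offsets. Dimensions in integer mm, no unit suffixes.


cube([1975, 156, 2306]);


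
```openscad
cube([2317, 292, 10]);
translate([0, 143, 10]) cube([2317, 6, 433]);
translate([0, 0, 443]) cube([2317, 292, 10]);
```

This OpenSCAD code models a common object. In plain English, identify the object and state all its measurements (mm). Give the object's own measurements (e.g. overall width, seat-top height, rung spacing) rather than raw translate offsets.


An I-beam lying along x, 2317 mm long. Overall section height 453 mm. Two flanges 292 mm wide (y) and 10 mm thick, one on the floor and one at the top; a web 6 mm thick runs between them, centred on the flange width.


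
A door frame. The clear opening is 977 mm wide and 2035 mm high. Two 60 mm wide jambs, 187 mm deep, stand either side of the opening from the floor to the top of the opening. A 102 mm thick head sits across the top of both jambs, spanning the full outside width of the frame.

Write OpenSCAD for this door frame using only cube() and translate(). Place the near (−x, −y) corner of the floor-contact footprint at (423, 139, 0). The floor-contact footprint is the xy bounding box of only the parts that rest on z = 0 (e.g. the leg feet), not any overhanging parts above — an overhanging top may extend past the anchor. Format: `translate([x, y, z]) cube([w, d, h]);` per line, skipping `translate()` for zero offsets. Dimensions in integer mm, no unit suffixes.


translate([423, 139, 0]) cube([60, 187, 2035]);
translate([1460, 139, 0]) cube([60, 187, 2035]);
translate([423, 139, 2035]) cube([1097, 187, 102]);


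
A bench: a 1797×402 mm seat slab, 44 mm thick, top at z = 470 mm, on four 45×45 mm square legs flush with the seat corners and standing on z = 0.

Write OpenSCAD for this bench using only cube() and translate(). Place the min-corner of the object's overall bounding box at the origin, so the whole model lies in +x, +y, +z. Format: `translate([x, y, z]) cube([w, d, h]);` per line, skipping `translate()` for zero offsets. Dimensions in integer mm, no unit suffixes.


translate([0, 0, 426]) cube([1797, 402, 44]);
cube([45, 45, 426]);
translate([0, 357, 0]) cube([45, 45, 426]);
translate([1752, 0, 0]) cube([45, 45, 426]);
translate([1752, 357, 0]) cube([45, 45, 426]);


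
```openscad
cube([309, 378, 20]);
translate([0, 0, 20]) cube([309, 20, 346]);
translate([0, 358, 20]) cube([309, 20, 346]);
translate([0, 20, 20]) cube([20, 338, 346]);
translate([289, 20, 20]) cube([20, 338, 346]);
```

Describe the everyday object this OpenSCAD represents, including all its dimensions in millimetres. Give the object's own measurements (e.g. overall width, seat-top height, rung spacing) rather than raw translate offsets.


An open-topped rectangular box: outside dimensions 309×378×366 mm, with a uniform wall and base thickness of 20 mm. The base is a full 309×378 slab on the floor; four walls sit on top of the base. The front and back walls (the −y and +y sides) span the full width; the two side walls fit between them.


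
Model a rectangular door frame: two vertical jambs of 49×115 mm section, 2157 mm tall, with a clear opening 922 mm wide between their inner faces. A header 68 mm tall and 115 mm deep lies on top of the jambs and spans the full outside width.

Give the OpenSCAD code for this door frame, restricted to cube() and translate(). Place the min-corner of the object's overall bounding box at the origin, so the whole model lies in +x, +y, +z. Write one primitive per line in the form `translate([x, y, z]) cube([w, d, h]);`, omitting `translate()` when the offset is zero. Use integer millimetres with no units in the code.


cube([49, 115, 2157]);
translate([971, 0, 0]) cube([49, 115, 2157]);
translate([0, 0, 2157]) cube([1020, 115, 68]);


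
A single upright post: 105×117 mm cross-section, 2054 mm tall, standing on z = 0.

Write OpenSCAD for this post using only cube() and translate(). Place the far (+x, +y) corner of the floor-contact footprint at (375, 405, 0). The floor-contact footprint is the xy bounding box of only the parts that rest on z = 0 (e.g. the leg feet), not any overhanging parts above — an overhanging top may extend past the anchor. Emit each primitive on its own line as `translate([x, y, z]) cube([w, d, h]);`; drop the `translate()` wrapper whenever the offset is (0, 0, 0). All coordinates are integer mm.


translate([270, 288, 0]) cube([105, 117, 2054]);


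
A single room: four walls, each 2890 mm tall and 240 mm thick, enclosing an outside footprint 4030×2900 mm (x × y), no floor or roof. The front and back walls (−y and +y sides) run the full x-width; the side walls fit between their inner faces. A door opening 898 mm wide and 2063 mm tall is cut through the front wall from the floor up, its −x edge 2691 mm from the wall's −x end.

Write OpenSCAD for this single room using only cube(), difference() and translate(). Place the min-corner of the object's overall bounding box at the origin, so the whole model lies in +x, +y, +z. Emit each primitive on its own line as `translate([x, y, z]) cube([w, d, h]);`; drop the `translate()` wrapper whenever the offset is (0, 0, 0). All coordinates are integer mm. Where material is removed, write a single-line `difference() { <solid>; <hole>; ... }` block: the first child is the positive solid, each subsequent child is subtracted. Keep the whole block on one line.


difference() { cube([4030, 240, 2890]); translate([2691, 0, 0]) cube([898, 240, 2063]); }
translate([0, 2660, 0]) cube([4030, 240, 2890]);
translate([0, 240, 0]) cube([240, 2420, 2890]);
translate([3790, 240, 0]) cube([240, 2420, 2890]);


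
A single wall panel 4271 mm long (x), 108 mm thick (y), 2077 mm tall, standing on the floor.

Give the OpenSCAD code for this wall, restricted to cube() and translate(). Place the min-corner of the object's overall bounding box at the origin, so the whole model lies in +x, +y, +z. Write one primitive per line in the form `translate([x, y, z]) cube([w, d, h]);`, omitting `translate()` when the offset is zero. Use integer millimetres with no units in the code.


cube([4271, 108, 2077]);


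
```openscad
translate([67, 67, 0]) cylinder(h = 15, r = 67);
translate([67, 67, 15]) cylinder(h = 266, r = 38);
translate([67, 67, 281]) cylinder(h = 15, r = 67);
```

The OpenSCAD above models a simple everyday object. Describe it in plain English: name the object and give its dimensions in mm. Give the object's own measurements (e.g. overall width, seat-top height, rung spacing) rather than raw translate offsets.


A spool: two coaxial disc flanges of radius 67 mm and thickness 15 mm, joined by a core cylinder of radius 38 mm and height 266 mm. The lower flange rests on z = 0 and the three cylinders share a vertical axis.


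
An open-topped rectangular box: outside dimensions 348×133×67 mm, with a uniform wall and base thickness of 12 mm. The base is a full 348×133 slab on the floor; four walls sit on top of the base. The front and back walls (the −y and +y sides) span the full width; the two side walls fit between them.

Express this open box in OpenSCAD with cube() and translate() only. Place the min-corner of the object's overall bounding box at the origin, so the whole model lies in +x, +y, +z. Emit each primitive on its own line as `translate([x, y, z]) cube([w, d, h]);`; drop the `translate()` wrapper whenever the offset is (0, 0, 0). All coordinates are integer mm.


cube([348, 133, 12]);
translate([0, 0, 12]) cube([348, 12, 55]);
translate([0, 121, 12]) cube([348, 12, 55]);
translate([0, 12, 12]) cube([12, 109, 55]);
translate([336, 12, 12]) cube([12, 109, 55]);


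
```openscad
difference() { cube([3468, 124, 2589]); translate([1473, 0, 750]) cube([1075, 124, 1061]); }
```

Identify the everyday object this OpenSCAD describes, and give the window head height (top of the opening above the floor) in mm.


A wall with a window opening. The window head height is 1811 mm.

A wall with a rectangular opening subtracted — a window. Sill at z = 750, opening 1061 mm tall, so the head is at 750 + 1061 = 1811 mm.


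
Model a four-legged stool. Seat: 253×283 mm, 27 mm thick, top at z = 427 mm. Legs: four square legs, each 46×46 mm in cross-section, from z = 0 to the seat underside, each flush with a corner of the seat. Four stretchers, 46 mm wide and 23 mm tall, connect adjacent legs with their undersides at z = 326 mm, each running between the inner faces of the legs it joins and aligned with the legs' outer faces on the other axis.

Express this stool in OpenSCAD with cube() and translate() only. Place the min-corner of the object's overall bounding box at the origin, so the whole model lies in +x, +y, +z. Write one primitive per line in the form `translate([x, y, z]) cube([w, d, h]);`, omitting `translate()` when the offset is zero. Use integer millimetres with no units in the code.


// leg_h = 427 - 27 = 400
// stretcher span = 253 - 2*46 = 161
translate([0, 0, 400]) cube([253, 283, 27]);
cube([46, 46, 400]);
translate([207, 0, 0]) cube([46, 46, 400]);
translate([0, 237, 0]) cube([46, 46, 400]);
translate([207, 237, 0]) cube([46, 46, 400]);
translate([46, 0, 326]) cube([161, 46, 23]);
translate([46, 237, 326]) cube([161, 46, 23]);
translate([0, 46, 326]) cube([46, 191, 23]);
translate([207, 46, 326]) cube([46, 191, 23]);


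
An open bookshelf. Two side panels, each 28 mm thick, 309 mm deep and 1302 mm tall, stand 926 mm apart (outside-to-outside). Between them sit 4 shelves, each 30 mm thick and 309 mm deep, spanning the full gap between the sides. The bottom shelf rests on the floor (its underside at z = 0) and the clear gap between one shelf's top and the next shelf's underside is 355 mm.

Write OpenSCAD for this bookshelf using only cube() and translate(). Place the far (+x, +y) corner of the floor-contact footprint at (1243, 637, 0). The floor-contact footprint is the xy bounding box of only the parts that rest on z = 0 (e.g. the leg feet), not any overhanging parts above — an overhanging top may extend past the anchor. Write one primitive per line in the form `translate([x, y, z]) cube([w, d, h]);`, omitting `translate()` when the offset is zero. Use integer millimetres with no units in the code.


translate([317, 328, 0]) cube([28, 309, 1302]);
translate([1215, 328, 0]) cube([28, 309, 1302]);
translate([345, 328, 0]) cube([870, 309, 30]);
translate([345, 328, 385]) cube([870, 309, 30]);
translate([345, 328, 770]) cube([870, 309, 30]);
translate([345, 328, 1155]) cube([870, 309, 30]);


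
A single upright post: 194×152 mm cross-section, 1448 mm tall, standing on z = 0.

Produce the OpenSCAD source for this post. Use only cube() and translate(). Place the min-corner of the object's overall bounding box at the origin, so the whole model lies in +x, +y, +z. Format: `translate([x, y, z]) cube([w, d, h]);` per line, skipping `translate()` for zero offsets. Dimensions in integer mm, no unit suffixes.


cube([194, 152, 1448]);


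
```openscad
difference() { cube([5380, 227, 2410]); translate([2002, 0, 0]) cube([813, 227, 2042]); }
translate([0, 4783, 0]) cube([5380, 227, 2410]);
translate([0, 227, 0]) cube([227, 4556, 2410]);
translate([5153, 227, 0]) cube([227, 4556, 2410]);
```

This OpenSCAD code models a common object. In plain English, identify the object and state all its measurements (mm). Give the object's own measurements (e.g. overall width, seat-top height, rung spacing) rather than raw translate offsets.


A single room: four walls, each 2410 mm tall and 227 mm thick, enclosing an outside footprint 5380×5010 mm (x × y), no floor or roof. The front and back walls (−y and +y sides) run the full x-width; the side walls fit between their inner faces. A door opening 813 mm wide and 2042 mm tall is cut through the front wall from the floor up, its −x edge 2002 mm from the wall's −x end.


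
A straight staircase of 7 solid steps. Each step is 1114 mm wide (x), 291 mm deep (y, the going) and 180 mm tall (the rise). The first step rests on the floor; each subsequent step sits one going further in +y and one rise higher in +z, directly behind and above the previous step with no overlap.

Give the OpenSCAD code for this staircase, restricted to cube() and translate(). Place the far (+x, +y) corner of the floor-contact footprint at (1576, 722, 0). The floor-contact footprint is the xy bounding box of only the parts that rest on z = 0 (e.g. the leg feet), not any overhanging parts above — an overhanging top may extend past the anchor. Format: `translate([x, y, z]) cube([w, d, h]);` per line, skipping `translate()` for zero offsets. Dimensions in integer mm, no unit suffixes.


translate([462, 431, 0]) cube([1114, 291, 180]);
translate([462, 722, 180]) cube([1114, 291, 180]);
translate([462, 1013, 360]) cube([1114, 291, 180]);
translate([462, 1304, 540]) cube([1114, 291, 180]);
translate([462, 1595, 720]) cube([1114, 291, 180]);
translate([462, 1886, 900]) cube([1114, 291, 180]);
translate([462, 2177, 1080]) cube([1114, 291, 180]);


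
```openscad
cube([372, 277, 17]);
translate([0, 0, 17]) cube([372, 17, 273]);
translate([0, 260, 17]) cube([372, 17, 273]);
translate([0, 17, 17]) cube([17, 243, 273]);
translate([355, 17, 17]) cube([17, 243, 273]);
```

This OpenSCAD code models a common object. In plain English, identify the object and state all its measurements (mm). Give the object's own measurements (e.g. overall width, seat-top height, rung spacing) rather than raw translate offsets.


An open-topped rectangular box: outside dimensions 372×277×290 mm, with a uniform wall and base thickness of 17 mm. The base is a full 372×277 slab on the floor; four walls sit on top of the base. The front and back walls (the −y and +y sides) span the full width; the two side walls fit between them.


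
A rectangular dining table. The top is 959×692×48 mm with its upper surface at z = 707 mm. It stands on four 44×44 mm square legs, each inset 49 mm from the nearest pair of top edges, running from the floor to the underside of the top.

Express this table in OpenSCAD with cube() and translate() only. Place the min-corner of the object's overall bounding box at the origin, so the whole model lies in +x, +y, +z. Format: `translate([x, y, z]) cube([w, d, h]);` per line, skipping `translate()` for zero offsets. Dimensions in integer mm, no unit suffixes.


translate([0, 0, 659]) cube([959, 692, 48]);
translate([49, 49, 0]) cube([44, 44, 659]);
translate([866, 49, 0]) cube([44, 44, 659]);
translate([49, 599, 0]) cube([44, 44, 659]);
translate([866, 599, 0]) cube([44, 44, 659]);


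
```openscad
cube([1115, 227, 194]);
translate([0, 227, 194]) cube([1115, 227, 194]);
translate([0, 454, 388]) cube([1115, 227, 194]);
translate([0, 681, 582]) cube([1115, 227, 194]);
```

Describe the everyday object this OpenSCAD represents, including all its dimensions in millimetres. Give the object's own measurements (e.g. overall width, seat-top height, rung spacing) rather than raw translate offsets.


A straight staircase of 4 solid steps. Each step is 1115 mm wide (x), 227 mm deep (y, the going) and 194 mm tall (the rise). The first step rests on the floor; each subsequent step sits one going further in +y and one rise higher in +z, directly behind and above the previous step with no overlap.


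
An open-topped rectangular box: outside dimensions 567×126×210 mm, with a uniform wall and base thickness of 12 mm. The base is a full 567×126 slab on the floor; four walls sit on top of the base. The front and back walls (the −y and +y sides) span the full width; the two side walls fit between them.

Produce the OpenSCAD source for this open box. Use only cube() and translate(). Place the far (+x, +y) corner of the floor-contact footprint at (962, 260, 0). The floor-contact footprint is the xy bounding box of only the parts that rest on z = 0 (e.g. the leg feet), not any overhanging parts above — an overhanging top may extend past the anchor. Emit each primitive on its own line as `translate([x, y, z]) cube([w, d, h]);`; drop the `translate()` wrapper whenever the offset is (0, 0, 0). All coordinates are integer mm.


translate([395, 134, 0]) cube([567, 126, 12]);
translate([395, 134, 12]) cube([567, 12, 198]);
translate([395, 248, 12]) cube([567, 12, 198]);
translate([395, 146, 12]) cube([12, 102, 198]);
translate([950, 146, 12]) cube([12, 102, 198]);


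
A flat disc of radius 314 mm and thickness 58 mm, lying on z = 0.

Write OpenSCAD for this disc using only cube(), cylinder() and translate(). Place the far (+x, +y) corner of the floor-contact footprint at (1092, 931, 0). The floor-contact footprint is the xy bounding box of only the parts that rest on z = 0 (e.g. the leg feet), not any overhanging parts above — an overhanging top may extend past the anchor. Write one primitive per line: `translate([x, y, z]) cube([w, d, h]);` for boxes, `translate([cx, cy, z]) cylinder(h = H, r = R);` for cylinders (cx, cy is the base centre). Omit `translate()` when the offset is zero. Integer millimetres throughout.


translate([778, 617, 0]) cylinder(h = 58, r = 314);


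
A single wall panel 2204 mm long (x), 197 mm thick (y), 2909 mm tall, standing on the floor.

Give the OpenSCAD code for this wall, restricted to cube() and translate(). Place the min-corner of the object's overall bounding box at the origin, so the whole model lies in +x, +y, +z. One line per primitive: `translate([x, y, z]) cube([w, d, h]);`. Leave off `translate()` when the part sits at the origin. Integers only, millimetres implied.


cube([2204, 197, 2909]);


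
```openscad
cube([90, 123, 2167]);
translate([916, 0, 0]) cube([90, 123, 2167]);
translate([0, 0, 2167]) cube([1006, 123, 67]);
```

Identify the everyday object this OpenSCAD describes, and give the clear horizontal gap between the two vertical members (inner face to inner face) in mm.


A door frame. The clear opening width is 826 mm.

Two 2167 mm tall posts with a header on top — a door frame. The left jamb is 90 mm wide at x = 0; the right jamb starts at x = 916. The clear opening is 916 − 90 = 826 mm.


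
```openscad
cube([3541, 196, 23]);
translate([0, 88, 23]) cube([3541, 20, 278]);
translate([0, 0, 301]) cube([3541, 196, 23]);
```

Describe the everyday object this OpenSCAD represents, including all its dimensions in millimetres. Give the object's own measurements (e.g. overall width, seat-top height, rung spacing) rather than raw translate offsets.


An I-beam lying along x, 3541 mm long. Overall section height 324 mm. Two flanges 196 mm wide (y) and 23 mm thick, one on the floor and one at the top; a web 20 mm thick runs between them, centred on the flange width.


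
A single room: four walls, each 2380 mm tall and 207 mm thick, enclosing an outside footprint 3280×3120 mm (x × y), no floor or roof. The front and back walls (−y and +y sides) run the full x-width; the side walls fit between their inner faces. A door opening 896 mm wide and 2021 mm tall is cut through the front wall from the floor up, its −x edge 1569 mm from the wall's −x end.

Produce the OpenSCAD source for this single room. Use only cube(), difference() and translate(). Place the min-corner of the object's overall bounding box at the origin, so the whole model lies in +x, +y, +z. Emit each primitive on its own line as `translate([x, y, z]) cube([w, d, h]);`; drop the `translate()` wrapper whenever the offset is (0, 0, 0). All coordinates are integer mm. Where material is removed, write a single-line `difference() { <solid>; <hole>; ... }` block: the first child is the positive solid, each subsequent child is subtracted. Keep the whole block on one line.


difference() { cube([3280, 207, 2380]); translate([1569, 0, 0]) cube([896, 207, 2021]); }
translate([0, 2913, 0]) cube([3280, 207, 2380]);
translate([0, 207, 0]) cube([207, 2706, 2380]);
translate([3073, 207, 0]) cube([207, 2706, 2380]);


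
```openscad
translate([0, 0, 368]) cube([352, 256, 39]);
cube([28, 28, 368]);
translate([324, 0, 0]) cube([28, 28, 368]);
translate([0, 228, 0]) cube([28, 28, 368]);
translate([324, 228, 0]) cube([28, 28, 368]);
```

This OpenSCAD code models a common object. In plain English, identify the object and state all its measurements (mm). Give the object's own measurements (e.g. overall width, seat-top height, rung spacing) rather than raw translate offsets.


A simple wooden stool: a rectangular seat 352 mm (x) by 256 mm (y), 39 mm thick, top face at z = 407 mm, on four square legs, each 28×28 mm in cross-section. The legs rest on z = 0, each flush with a corner of the seat.


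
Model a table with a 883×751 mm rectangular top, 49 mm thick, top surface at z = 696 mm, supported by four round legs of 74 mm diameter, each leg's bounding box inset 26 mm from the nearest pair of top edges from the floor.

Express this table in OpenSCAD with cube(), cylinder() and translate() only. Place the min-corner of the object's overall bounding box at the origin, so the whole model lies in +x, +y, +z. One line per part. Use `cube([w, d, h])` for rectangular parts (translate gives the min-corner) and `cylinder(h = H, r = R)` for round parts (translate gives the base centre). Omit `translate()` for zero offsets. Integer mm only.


translate([0, 0, 647]) cube([883, 751, 49]);
translate([63, 63, 0]) cylinder(h = 647, r = 37);
translate([820, 63, 0]) cylinder(h = 647, r = 37);
translate([63, 688, 0]) cylinder(h = 647, r = 37);
translate([820, 688, 0]) cylinder(h = 647, r = 37);


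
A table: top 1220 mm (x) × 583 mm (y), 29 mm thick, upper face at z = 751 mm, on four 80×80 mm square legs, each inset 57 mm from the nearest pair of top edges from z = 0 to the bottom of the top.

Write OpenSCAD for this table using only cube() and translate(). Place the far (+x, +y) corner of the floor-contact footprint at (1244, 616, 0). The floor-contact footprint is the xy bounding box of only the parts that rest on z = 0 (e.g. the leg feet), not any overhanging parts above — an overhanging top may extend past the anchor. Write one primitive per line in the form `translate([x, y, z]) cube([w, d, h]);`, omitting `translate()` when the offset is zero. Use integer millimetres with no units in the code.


translate([81, 90, 722]) cube([1220, 583, 29]);
translate([138, 147, 0]) cube([80, 80, 722]);
translate([1164, 147, 0]) cube([80, 80, 722]);
translate([138, 536, 0]) cube([80, 80, 722]);
translate([1164, 536, 0]) cube([80, 80, 722]);


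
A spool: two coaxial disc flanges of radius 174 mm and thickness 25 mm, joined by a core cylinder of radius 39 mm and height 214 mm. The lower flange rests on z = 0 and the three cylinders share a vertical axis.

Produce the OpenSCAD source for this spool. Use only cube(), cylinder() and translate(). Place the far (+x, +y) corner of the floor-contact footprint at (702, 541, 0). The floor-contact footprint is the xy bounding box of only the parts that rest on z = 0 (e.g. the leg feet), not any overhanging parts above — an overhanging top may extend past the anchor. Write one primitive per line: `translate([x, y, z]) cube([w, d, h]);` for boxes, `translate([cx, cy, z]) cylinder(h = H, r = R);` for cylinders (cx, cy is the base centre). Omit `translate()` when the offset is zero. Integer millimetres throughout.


translate([528, 367, 0]) cylinder(h = 25, r = 174);
translate([528, 367, 25]) cylinder(h = 214, r = 39);
translate([528, 367, 239]) cylinder(h = 25, r = 174);


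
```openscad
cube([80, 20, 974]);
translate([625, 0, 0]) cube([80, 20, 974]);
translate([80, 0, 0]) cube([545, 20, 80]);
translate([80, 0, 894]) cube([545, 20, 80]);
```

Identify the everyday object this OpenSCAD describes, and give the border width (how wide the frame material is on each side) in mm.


A picture frame. The border width is 80 mm.

Four thin pieces enclosing a rectangular opening — a picture frame. The two full-height stiles are 974 mm tall; the top rail sits at z = 894 and is 80 mm tall, so the border above the opening is 974 − 894 = 80 mm, matching the stile x-width.


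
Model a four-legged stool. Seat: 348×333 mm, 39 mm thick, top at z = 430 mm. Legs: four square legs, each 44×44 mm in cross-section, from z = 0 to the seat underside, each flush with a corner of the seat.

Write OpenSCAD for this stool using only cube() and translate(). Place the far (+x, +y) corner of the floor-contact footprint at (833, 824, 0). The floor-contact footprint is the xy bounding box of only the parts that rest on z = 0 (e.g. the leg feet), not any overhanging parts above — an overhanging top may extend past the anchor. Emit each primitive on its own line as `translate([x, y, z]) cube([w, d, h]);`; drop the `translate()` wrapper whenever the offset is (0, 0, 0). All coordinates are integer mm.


translate([485, 491, 391]) cube([348, 333, 39]);
translate([485, 491, 0]) cube([44, 44, 391]);
translate([789, 491, 0]) cube([44, 44, 391]);
translate([485, 780, 0]) cube([44, 44, 391]);
translate([789, 780, 0]) cube([44, 44, 391]);


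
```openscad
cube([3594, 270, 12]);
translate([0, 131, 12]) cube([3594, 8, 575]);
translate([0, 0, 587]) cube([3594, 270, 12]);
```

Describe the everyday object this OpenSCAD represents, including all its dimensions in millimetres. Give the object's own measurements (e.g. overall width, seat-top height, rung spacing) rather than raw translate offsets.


An I-beam lying along x, 3594 mm long. Overall section height 599 mm. Two flanges 270 mm wide (y) and 12 mm thick, one on the floor and one at the top; a web 8 mm thick runs between them, centred on the flange width.


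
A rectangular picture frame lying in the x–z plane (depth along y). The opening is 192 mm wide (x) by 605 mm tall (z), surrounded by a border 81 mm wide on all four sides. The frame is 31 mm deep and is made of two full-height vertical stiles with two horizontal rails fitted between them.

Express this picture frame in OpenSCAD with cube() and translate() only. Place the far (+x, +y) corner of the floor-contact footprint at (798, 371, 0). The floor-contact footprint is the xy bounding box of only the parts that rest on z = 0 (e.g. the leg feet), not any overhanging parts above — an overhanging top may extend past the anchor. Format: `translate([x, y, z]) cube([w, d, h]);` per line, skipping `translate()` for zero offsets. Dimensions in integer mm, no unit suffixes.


translate([444, 340, 0]) cube([81, 31, 767]);
translate([717, 340, 0]) cube([81, 31, 767]);
translate([525, 340, 0]) cube([192, 31, 81]);
translate([525, 340, 686]) cube([192, 31, 81]);


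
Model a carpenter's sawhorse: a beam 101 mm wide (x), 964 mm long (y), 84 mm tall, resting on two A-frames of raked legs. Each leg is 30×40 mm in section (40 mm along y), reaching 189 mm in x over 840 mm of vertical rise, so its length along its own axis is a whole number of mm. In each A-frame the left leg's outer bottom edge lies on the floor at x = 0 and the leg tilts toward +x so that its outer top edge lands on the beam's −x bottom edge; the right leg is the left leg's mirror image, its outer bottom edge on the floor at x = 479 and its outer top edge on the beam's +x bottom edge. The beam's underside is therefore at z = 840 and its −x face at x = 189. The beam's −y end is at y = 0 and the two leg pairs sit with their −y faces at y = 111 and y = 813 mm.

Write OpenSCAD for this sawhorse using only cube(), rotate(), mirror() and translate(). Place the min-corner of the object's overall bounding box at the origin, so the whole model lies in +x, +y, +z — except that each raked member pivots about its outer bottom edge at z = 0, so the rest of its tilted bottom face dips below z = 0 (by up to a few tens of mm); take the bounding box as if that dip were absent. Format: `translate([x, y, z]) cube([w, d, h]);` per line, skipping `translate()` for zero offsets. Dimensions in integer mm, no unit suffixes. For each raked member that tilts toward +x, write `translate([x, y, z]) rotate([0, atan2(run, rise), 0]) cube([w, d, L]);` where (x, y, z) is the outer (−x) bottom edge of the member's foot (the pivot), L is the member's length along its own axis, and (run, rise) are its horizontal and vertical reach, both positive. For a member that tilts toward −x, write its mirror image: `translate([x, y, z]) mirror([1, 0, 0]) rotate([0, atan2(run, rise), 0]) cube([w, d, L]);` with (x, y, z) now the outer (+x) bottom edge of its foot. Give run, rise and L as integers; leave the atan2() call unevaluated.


// leg length = √(189² + 840²) = 861
// right-leg outer foot x = 2·189 + 101 = 479
// beam min-corner = (189, 0, 840)
translate([189, 0, 840]) cube([101, 964, 84]);
translate([0, 111, 0]) rotate([0, atan2(189, 840), 0]) cube([30, 40, 861]);
translate([479, 111, 0]) mirror([1, 0, 0]) rotate([0, atan2(189, 840), 0]) cube([30, 40, 861]);
translate([0, 813, 0]) rotate([0, atan2(189, 840), 0]) cube([30, 40, 861]);
translate([479, 813, 0]) mirror([1, 0, 0]) rotate([0, atan2(189, 840), 0]) cube([30, 40, 861]);


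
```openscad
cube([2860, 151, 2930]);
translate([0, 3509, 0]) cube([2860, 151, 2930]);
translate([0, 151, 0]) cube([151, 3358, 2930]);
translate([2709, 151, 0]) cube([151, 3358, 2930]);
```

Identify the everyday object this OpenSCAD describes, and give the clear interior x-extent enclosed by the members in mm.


A house (or room) frame. The interior width is 2558 mm.

Four 2930 mm walls enclosing a rectangle with no floor or roof — a room or house frame. Outside width is 2860 mm and wall thickness is 151 mm, so the interior width is 2860 − 2 × 151 = 2558 mm.


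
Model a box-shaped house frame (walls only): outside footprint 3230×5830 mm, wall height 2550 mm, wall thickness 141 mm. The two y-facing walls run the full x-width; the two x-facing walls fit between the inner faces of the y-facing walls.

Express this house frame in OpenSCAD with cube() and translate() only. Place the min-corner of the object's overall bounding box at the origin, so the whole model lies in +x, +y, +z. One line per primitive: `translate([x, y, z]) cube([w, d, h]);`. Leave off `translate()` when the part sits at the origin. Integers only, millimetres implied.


cube([3230, 141, 2550]);
translate([0, 5689, 0]) cube([3230, 141, 2550]);
translate([0, 141, 0]) cube([141, 5548, 2550]);
translate([3089, 141, 0]) cube([141, 5548, 2550]);


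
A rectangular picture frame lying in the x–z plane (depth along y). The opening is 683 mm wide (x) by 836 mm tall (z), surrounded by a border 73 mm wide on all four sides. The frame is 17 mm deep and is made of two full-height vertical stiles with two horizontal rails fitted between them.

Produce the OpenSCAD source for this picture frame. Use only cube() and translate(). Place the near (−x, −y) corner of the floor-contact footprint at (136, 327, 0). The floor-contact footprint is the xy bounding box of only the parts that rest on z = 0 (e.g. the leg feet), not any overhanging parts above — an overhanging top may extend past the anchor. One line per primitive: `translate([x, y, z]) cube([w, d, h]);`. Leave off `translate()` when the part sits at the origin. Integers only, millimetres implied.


translate([136, 327, 0]) cube([73, 17, 982]);
translate([892, 327, 0]) cube([73, 17, 982]);
translate([209, 327, 0]) cube([683, 17, 73]);
translate([209, 327, 909]) cube([683, 17, 73]);


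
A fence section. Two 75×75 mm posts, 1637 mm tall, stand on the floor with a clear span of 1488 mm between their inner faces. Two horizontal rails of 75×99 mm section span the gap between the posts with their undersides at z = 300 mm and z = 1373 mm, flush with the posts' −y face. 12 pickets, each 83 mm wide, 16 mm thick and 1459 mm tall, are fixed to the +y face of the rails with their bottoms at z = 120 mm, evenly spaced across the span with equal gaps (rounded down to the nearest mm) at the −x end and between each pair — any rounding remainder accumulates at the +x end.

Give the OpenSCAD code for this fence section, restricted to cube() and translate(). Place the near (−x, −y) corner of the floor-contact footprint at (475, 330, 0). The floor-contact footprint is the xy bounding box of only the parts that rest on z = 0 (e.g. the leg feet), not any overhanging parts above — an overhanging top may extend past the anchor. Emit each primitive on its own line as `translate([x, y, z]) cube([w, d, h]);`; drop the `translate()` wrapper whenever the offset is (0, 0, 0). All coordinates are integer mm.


translate([475, 330, 0]) cube([75, 75, 1637]);
translate([2038, 330, 0]) cube([75, 75, 1637]);
translate([550, 330, 300]) cube([1488, 75, 99]);
translate([550, 330, 1373]) cube([1488, 75, 99]);
translate([587, 405, 120]) cube([83, 16, 1459]);
translate([707, 405, 120]) cube([83, 16, 1459]);
translate([827, 405, 120]) cube([83, 16, 1459]);
translate([947, 405, 120]) cube([83, 16, 1459]);
translate([1067, 405, 120]) cube([83, 16, 1459]);
translate([1187, 405, 120]) cube([83, 16, 1459]);
translate([1307, 405, 120]) cube([83, 16, 1459]);
translate([1427, 405, 120]) cube([83, 16, 1459]);
translate([1547, 405, 120]) cube([83, 16, 1459]);
translate([1667, 405, 120]) cube([83, 16, 1459]);
translate([1787, 405, 120]) cube([83, 16, 1459]);
translate([1907, 405, 120]) cube([83, 16, 1459]);


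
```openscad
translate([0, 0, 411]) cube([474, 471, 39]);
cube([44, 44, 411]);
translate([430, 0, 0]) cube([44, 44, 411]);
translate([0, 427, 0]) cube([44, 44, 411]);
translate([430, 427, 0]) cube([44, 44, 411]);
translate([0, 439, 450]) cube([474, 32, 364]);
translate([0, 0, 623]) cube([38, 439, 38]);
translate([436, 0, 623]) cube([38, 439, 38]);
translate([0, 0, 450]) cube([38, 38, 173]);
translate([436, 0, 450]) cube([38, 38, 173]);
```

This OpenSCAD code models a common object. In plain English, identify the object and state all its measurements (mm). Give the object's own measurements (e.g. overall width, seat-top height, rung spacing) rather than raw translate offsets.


A chair. The seat is a 474×471×39 mm slab with its top at z = 450 mm, on four 44×44 mm corner legs (flush with the seat edges, standing on z = 0). A flat backrest 32 mm thick, 364 mm tall, spans the full seat width and rises from the seat top along its +y edge, rear face flush with the rear of the seat. Two armrests of 38×38 mm section run along each side from the seat's front edge to the front of the backrest, top faces 211 mm above the seat top and outer faces flush with the seat's x-edges; a 38×38 mm post under the front of each armrest stands on the seat at the front corner.


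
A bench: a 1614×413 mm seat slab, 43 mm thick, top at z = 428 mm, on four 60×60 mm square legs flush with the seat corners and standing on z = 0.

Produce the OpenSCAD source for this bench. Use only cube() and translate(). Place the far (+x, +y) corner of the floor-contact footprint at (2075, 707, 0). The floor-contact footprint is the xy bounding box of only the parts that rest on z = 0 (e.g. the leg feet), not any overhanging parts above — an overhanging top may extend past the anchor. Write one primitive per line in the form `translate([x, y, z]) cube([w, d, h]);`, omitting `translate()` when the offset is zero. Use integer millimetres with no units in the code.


translate([461, 294, 385]) cube([1614, 413, 43]);
translate([461, 294, 0]) cube([60, 60, 385]);
translate([461, 647, 0]) cube([60, 60, 385]);
translate([2015, 294, 0]) cube([60, 60, 385]);
translate([2015, 647, 0]) cube([60, 60, 385]);


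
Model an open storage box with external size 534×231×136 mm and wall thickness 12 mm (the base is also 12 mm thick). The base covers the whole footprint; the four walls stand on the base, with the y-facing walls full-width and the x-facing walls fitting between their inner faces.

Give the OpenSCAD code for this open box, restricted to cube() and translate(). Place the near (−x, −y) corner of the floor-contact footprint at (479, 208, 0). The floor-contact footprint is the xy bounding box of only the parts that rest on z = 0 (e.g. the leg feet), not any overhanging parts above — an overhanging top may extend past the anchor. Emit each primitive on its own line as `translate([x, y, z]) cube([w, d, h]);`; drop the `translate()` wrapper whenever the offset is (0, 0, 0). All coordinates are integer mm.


translate([479, 208, 0]) cube([534, 231, 12]);
translate([479, 208, 12]) cube([534, 12, 124]);
translate([479, 427, 12]) cube([534, 12, 124]);
translate([479, 220, 12]) cube([12, 207, 124]);
translate([1001, 220, 12]) cube([12, 207, 124]);
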